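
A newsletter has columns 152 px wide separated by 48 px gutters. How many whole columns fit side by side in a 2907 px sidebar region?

14 columns

Each extra column adds 152 + 48 = 200 px.
(2907 + 48) / 200 = 14.78, so 14 columns fit.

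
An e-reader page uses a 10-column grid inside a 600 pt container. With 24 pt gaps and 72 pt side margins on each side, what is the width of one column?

Inside the margins: 600 − 144 = 456 pt.
10 columns + 9 gaps: 10c + 9·24 = 456.
10c = 456 − 216 = 240, so c = 24 pt.

24 pt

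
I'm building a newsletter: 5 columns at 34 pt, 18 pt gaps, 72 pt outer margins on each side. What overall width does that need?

Frame = 2·72 + 5·34 + 4·18 = 144 + 170 + 72 = 386 pt.

386 pt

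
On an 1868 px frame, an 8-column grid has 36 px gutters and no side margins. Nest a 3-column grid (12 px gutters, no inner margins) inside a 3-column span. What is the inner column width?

8c + 7·36 = 1868 → 8c = 1616 → c = 202 px.
3-column span = 3·202 + 2·36 = 678 px.
3 columns + 2 gutters: 3d + 2·12 = 678.
3d = 678 − 24 = 654, so d = 218 px.

218 px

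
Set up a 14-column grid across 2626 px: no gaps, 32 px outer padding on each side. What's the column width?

183 px

Take off 64 px of margins, leaving 2562 px.
2562 / 14 = 183 px per column.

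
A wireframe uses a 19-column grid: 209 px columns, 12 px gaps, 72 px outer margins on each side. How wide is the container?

Total width: 2·72 + 19·209 + 18·12 = 4331 px.

4331 px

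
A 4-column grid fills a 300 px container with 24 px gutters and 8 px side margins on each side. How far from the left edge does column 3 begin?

162 px

Subtract both margins: 300 − 2·8 = 284 px.
284 − 3·24 = 212; ÷4 gives c = 53 px.
Before column 3: the margin + 2 columns + 2 gutters.
Offset = 8 + 2·(53 + 24) = 8 + 154 = 162 px.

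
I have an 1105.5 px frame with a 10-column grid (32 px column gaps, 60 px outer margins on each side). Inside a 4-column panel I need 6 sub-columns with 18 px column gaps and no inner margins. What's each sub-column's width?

Outer content = 1105.5 − 2·60 = 985.5 px.
985.5 − 9·32 = 697.5; ÷10 gives c = 69.75 px.
4 columns plus 3 column gaps: 279 + 96 = 375 px.
375 − 5·18 = 285; ÷6 gives d = 47.5 px.

47.5 px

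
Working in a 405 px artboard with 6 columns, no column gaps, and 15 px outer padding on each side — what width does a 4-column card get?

Take off 30 px of margins, leaving 375 px.
375 / 6 = 62.5 px per column.
With no column gaps, 4 columns span 4·62.5 = 250 px.

250 px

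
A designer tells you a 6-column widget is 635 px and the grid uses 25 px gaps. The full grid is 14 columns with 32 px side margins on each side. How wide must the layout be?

6c + 5·25 = 635 → 6c = 510 → c = 85 px.
Adding margins, columns and gutters: 64 + 1190 + 325 = 1579 px.

1579 px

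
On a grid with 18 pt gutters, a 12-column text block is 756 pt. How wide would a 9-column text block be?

756 − 11·18 = 558; ÷12 gives c = 46.5 pt.
9 columns plus 8 gutters: 418.5 + 144 = 562.5 pt.

562.5 pt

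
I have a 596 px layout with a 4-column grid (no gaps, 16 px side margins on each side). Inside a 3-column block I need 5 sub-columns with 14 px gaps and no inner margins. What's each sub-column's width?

73.4 px

Inside the margins: 596 − 32 = 564 px.
564 / 4 = 141 px per column.
With no gaps, 3 columns span 3·141 = 423 px.
423 − 4·14 = 367; ÷5 gives d = 73.4 px.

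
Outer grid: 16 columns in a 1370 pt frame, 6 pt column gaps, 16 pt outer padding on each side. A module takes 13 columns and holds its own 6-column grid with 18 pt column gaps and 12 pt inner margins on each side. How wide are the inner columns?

Take off 32 pt of margins, leaving 1338 pt.
16c + 15·6 = 1338 → 16c = 1248 → c = 78 pt.
Span of 13: 13·78 + 12·6 = 1014 + 72 = 1086 pt.
Inner content = 1086 − 2·12 = 1062 pt.
1062 − 5·18 = 972; ÷6 gives d = 162 pt.

162 pt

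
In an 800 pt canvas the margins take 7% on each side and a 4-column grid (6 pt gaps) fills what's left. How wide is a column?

167.5 pt

Margins: 7% × 800 = 56 pt each, so content = 800 − 112 = 688 pt.
688 − 3·6 = 670; ÷4 gives c = 167.5 pt.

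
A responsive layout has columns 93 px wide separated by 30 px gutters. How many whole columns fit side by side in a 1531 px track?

12 columns

12 columns: 12·93 + 11·30 = 1446 px ≤ 1531.
13 columns: 1569 px > 1531. So 12.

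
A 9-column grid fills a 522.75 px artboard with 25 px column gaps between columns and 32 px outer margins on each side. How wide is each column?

Subtract both margins: 522.75 − 2·32 = 458.75 px.
458.75 − 8·25 = 258.75; ÷9 gives c = 28.75 px.

28.75 px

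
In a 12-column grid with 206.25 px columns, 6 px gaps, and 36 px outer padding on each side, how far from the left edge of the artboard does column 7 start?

Each column+gutter stride is 212.25 px; 6 of them past the 36 px margin is 36 + 1273.5 = 1309.5 px.

1309.5 px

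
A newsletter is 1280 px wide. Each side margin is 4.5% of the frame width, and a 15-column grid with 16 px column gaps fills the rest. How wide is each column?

Each margin = 4.5% of 1280 = 57.6 px; content = 1280 − 2·57.6 = 1164.8 px.
1164.8 − 14·16 = 940.8; ÷15 gives c = 62.72 px.

62.72 px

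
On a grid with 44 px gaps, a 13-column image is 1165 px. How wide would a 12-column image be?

Subtracting 12 gaps of 44 leaves 637 for 13 columns, so c = 49 px.
12 columns plus 11 gaps: 588 + 484 = 1072 px.

1072 px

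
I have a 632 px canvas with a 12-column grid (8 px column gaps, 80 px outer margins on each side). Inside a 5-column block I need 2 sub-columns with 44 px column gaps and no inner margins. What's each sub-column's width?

Take off 160 px of margins, leaving 472 px.
472 − 11·8 = 384; ÷12 gives c = 32 px.
5 columns plus 4 column gaps: 160 + 32 = 192 px.
2d + 1·44 = 192 → 2d = 148 → d = 74 px.

74 px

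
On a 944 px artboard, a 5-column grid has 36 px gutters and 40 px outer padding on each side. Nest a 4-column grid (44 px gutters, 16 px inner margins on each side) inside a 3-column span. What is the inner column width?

Subtract both margins: 944 − 2·40 = 864 px.
5c + 4·36 = 864 → 5c = 720 → c = 144 px.
3-column span = 3·144 + 2·36 = 504 px.
Inner content = 504 − 2·16 = 472 px.
472 − 3·44 = 340; ÷4 gives d = 85 px.

85 px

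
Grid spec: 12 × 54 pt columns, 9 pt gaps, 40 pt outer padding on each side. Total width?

827 pt

Total width: 2·40 + 12·54 + 11·9 = 827 pt.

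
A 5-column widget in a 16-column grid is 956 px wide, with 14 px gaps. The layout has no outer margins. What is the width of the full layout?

3090 px

5 columns + 4 gaps: 5c + 4·14 = 956.
5c = 956 − 56 = 900, so c = 180 px.
Summing: 2880 + 210 = 3090 px.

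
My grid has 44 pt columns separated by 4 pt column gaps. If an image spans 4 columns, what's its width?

188 pt

4-column span = 4·44 + 3·4 = 188 pt.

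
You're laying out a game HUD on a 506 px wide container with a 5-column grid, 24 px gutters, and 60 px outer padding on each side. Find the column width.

Content width = 506 − 2·60 = 386 px.
386 − 4·24 = 290; ÷5 gives c = 58 px.

58 px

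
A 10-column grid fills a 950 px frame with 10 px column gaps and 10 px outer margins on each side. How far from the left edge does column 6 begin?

480 px

Inside the margins: 950 − 20 = 930 px.
10 columns + 9 column gaps: 10c + 9·10 = 930.
10c = 930 − 90 = 840, so c = 84 px.
Each column+gutter stride is 94 px; 5 of them past the 10 px margin is 10 + 470 = 480 px.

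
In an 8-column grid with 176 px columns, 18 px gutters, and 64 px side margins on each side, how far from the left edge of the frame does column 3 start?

Column 3 starts at margin + 2·(column + gutter) = 64 + 2·194 = 452 px.

452 px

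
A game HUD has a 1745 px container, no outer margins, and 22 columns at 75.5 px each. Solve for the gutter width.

Columns use 1661 px, leaving 84 px across 21 gutters = 4 px each.

4 px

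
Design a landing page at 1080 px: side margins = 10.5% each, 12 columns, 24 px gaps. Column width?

49.1 px

Each margin = 10.5% of 1080 = 113.4 px; content = 1080 − 2·113.4 = 853.2 px.
Subtracting 11 gaps of 24 leaves 589.2 for 12 columns, so c = 49.1 px.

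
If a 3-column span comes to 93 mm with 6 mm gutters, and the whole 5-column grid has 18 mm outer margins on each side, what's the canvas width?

195 mm

3 columns + 2 gutters: 3c + 2·6 = 93.
3c = 93 − 12 = 81, so c = 27 mm.
Canvas = 2·18 + 5·27 + 4·6 = 36 + 135 + 24 = 195 mm.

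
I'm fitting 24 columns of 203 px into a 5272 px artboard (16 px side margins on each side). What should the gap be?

16 px

Content width = 5272 − 2·16 = 5240 px.
24 columns take 24·203 = 4872 px; remaining 368 splits into 23 gaps.
g = 368 / 23 = 16 px.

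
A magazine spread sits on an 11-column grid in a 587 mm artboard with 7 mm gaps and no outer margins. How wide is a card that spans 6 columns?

317 mm

587 − 10·7 = 517; ÷11 gives c = 47 mm.
6-column span = 6·47 + 5·7 = 317 mm.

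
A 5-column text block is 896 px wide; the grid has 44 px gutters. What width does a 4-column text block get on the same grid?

896 − 4·44 = 720; ÷5 gives c = 144 px.
4-column span = 4·144 + 3·44 = 708 px.

708 px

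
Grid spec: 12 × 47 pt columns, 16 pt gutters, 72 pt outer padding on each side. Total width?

Canvas = 2·72 + 12·47 + 11·16 = 144 + 564 + 176 = 884 pt.

884 pt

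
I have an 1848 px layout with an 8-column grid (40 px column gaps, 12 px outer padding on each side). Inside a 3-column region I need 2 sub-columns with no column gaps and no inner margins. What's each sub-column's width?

Subtract both margins: 1848 − 2·12 = 1824 px.
8c + 7·40 = 1824 → 8c = 1544 → c = 193 px.
3-column span = 3·193 + 2·40 = 659 px.
659 / 2 = 329.5 px per column.

329.5 px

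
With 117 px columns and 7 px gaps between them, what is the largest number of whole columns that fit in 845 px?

6 columns

k columns need k·117 + (k−1)·7 = k·124 − 7.
k·124 − 7 ≤ 845 → k ≤ 852 / 124 ≈ 6.87, so k = 6.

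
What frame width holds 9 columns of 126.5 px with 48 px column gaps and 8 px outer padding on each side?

1538.5 px

Frame = 2·8 + 9·126.5 + 8·48 = 16 + 1138.5 + 384 = 1538.5 px.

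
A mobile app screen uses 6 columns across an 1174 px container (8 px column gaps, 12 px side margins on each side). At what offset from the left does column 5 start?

Inside the margins: 1174 − 24 = 1150 px.
6 columns + 5 column gaps: 6c + 5·8 = 1150.
6c = 1150 − 40 = 1110, so c = 185 px.
Each column+gutter stride is 193 px; 4 of them past the 12 px margin is 12 + 772 = 784 px.

784 px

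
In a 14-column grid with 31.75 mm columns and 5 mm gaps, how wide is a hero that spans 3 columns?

105.25 mm

3 columns plus 2 gaps: 95.25 + 10 = 105.25 mm.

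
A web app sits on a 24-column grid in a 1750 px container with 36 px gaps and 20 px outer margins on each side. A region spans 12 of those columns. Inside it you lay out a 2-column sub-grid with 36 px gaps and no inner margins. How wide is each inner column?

400.5 px

Take off 40 px of margins, leaving 1710 px.
24c + 23·36 = 1710 → 24c = 882 → c = 36.75 px.
12 columns plus 11 gaps: 441 + 396 = 837 px.
2 columns + 1 gap: 2d + 1·36 = 837.
2d = 837 − 36 = 801, so d = 400.5 px.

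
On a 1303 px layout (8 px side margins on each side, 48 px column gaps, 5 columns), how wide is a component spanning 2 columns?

Subtract both margins: 1303 − 2·8 = 1287 px.
Subtracting 4 column gaps of 48 leaves 1095 for 5 columns, so c = 219 px.
2-column span = 2·219 + 1·48 = 486 px.

486 px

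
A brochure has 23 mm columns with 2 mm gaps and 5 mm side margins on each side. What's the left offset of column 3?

Before column 3: the margin + 2 columns + 2 gaps.
Offset = 5 + 2·(23 + 2) = 5 + 50 = 55 mm.

55 mm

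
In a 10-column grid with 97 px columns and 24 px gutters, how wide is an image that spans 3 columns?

339 px

3 columns plus 2 gutters: 291 + 48 = 339 px.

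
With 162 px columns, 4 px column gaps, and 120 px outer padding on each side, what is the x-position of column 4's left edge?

618 px

Each column+gutter stride is 166 px; 3 of them past the 120 px margin is 120 + 498 = 618 px.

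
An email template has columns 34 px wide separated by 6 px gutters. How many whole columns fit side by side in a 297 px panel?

7 columns

Each extra column adds 34 + 6 = 40 px.
(297 + 6) / 40 = 7.58, so 7 columns fit.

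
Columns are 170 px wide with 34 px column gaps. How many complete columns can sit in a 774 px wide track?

3 columns

Each extra column adds 170 + 34 = 204 px.
(774 + 34) / 204 = 3.96, so 3 columns fit.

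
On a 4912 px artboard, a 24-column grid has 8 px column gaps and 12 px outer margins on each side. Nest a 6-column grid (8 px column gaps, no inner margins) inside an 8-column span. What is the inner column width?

264 px

Inside the margins: 4912 − 24 = 4888 px.
Subtracting 23 column gaps of 8 leaves 4704 for 24 columns, so c = 196 px.
8 columns plus 7 column gaps: 1568 + 56 = 1624 px.
6d + 5·8 = 1624 → 6d = 1584 → d = 264 px.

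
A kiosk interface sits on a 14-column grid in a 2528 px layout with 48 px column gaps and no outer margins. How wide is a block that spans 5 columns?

14 columns + 13 column gaps: 14c + 13·48 = 2528.
14c = 2528 − 624 = 1904, so c = 136 px.
Span of 5: 5·136 + 4·48 = 680 + 192 = 872 px.

872 px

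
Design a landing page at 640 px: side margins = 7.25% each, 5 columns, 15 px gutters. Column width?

97.44 px

Each margin = 7.25% of 640 = 46.4 px; content = 640 − 2·46.4 = 547.2 px.
547.2 − 4·15 = 487.2; ÷5 gives c = 97.44 px.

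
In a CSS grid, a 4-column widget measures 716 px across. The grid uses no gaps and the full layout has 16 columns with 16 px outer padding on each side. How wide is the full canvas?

2896 px

716 / 4 = 179 px per column.
Total width: 2·16 + 16·179 = 2896 px.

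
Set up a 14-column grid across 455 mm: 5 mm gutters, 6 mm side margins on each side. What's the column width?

Content width = 455 − 2·6 = 443 mm.
443 − 13·5 = 378; ÷14 gives c = 27 mm.

27 mm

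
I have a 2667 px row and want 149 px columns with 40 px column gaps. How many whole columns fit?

14 columns: 14·149 + 13·40 = 2606 px ≤ 2667.
15 columns: 2795 px > 2667. So 14.

14 columns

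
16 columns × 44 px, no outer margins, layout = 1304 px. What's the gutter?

40 px

16 columns take 16·44 = 704 px; remaining 600 splits into 15 gutters.
g = 600 / 15 = 40 px.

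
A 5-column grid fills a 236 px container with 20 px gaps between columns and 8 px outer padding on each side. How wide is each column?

28 px

Subtract both margins: 236 − 2·8 = 220 px.
220 − 4·20 = 140; ÷5 gives c = 28 px.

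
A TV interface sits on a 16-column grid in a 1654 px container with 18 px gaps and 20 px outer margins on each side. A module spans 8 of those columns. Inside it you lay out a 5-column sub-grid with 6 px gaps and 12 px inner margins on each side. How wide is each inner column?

150 px

Take off 40 px of margins, leaving 1614 px.
16c + 15·18 = 1614 → 16c = 1344 → c = 84 px.
8-column span = 8·84 + 7·18 = 798 px.
Inner content = 798 − 2·12 = 774 px.
774 − 4·6 = 750; ÷5 gives d = 150 px.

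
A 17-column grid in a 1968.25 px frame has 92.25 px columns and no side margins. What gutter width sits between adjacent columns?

Columns use 1568.25 px, leaving 400 px across 16 gutters = 25 px each.

25 px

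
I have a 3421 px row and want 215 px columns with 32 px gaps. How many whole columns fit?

13 columns

13 columns: 13·215 + 12·32 = 3179 px ≤ 3421.
14 columns: 3426 px > 3421. So 13.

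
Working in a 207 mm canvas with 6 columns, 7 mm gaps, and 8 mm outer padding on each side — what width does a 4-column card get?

Take off 16 mm of margins, leaving 191 mm.
6c + 5·7 = 191 → 6c = 156 → c = 26 mm.
4 columns plus 3 gaps: 104 + 21 = 125 mm.

125 mm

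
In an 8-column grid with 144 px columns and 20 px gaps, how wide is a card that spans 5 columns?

800 px

5-column span = 5·144 + 4·20 = 800 px.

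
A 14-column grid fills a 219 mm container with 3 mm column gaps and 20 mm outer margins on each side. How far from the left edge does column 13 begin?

Subtract both margins: 219 − 2·20 = 179 mm.
Subtracting 13 column gaps of 3 leaves 140 for 14 columns, so c = 10 mm.
Before column 13: the margin + 12 columns + 12 column gaps.
Offset = 20 + 12·(10 + 3) = 20 + 156 = 176 mm.

176 mm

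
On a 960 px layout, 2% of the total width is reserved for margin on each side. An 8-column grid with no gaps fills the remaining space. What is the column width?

Each margin = 2% of 960 = 19.2 px; content = 960 − 2·19.2 = 921.6 px.
With no gaps, each column is 921.6/8 = 115.2 px.

115.2 px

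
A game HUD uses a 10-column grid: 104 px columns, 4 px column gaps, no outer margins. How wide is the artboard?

1076 px

Total width: 10·104 + 9·4 = 1076 px.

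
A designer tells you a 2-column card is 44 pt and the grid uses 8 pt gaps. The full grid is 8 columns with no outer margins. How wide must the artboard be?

200 pt

2c + 1·8 = 44 → 2c = 36 → c = 18 pt.
Total width: 8·18 + 7·8 = 200 pt.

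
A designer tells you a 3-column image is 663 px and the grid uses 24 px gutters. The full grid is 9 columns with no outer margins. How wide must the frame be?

2037 px

3c + 2·24 = 663 → 3c = 615 → c = 205 px.
Frame = 9·205 + 8·24 = 1845 + 192 = 2037 px.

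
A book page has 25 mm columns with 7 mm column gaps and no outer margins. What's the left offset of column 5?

128 mm

No margin, so column 5 starts at 4·(column + gutter) = 4·32 = 128 mm.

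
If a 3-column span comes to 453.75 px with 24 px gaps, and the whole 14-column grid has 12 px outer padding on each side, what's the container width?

453.75 − 2·24 = 405.75; ÷3 gives c = 135.25 px.
Adding margins, columns and gutters: 24 + 1893.5 + 312 = 2229.5 px.

2229.5 px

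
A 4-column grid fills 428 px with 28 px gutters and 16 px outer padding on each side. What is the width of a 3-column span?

Content width = 428 − 2·16 = 396 px.
4 columns + 3 gutters: 4c + 3·28 = 396.
4c = 396 − 84 = 312, so c = 78 px.
Span of 3: 3·78 + 2·28 = 234 + 56 = 290 px.

290 px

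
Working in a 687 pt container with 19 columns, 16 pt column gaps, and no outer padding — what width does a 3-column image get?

19 columns + 18 column gaps: 19c + 18·16 = 687.
19c = 687 − 288 = 399, so c = 21 pt.
3 columns plus 2 column gaps: 63 + 32 = 95 pt.

95 pt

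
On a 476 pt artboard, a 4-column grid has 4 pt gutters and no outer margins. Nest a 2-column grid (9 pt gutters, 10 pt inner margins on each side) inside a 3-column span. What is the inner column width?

163.5 pt

Subtracting 3 gutters of 4 leaves 464 for 4 columns, so c = 116 pt.
3-column span = 3·116 + 2·4 = 356 pt.
Inner content = 356 − 2·10 = 336 pt.
2 columns + 1 gutter: 2d + 1·9 = 336.
2d = 336 − 9 = 327, so d = 163.5 pt.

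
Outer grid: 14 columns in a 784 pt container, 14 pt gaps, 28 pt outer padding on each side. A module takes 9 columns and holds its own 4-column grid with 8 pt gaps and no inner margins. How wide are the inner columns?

Inside the margins: 784 − 56 = 728 pt.
14 columns + 13 gaps: 14c + 13·14 = 728.
14c = 728 − 182 = 546, so c = 39 pt.
Span of 9: 9·39 + 8·14 = 351 + 112 = 463 pt.
4 columns + 3 gaps: 4d + 3·8 = 463.
4d = 463 − 24 = 439, so d = 109.75 pt.

109.75 pt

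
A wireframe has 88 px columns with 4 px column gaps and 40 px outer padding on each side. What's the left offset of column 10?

Each column+gutter stride is 92 px; 9 of them past the 40 px margin is 40 + 828 = 868 px.

868 px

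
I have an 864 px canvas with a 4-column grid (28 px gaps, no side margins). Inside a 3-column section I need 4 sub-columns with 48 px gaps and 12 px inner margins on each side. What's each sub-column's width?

118.25 px

4 columns + 3 gaps: 4c + 3·28 = 864.
4c = 864 − 84 = 780, so c = 195 px.
Span of 3: 3·195 + 2·28 = 585 + 56 = 641 px.
Inner content = 641 − 2·12 = 617 px.
4 columns + 3 gaps: 4d + 3·48 = 617.
4d = 617 − 144 = 473, so d = 118.25 px.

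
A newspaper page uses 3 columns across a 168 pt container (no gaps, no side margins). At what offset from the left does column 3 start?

168 / 3 = 56 pt per column.
Before column 3: 2 columns + 2 gaps.
Offset = 2·(56 + 0) = 2·56 = 112 pt.

112 pt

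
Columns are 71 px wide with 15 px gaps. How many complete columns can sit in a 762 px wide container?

k columns need k·71 + (k−1)·15 = k·86 − 15.
k·86 − 15 ≤ 762 → k ≤ 777 / 86 ≈ 9.03, so k = 9.

9 columns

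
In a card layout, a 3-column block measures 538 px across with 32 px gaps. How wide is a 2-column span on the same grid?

3 columns + 2 gaps: 3c + 2·32 = 538.
3c = 538 − 64 = 474, so c = 158 px.
Span of 2: 2·158 + 1·32 = 316 + 32 = 348 px.

348 px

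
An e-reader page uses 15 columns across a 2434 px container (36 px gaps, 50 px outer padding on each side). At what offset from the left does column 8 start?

1156 px

Inside the margins: 2434 − 100 = 2334 px.
15 columns + 14 gaps: 15c + 14·36 = 2334.
15c = 2334 − 504 = 1830, so c = 122 px.
Column 8 starts at margin + 7·(column + gutter) = 50 + 7·158 = 1156 px.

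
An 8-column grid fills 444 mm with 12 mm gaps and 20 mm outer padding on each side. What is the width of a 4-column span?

196 mm

Subtract both margins: 444 − 2·20 = 404 mm.
8 columns + 7 gaps: 8c + 7·12 = 404.
8c = 404 − 84 = 320, so c = 40 mm.
4 columns plus 3 gaps: 160 + 36 = 196 mm.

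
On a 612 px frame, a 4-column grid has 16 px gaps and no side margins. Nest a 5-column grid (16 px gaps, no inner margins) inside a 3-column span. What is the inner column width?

Subtracting 3 gaps of 16 leaves 564 for 4 columns, so c = 141 px.
3-column span = 3·141 + 2·16 = 455 px.
455 − 4·16 = 391; ÷5 gives d = 78.2 px.

78.2 px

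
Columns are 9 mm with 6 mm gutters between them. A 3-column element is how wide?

39 mm

3-column span = 3·9 + 2·6 = 39 mm.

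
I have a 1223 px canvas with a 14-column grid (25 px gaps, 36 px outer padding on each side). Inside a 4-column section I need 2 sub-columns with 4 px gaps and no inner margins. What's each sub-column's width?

153.5 px

Inside the margins: 1223 − 72 = 1151 px.
1151 − 13·25 = 826; ÷14 gives c = 59 px.
Span of 4: 4·59 + 3·25 = 236 + 75 = 311 px.
Subtracting 1 gap of 4 leaves 307 for 2 columns, so d = 153.5 px.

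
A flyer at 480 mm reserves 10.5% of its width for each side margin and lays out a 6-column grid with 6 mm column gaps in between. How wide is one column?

58.2 mm

Margins: 10.5% × 480 = 50.4 mm each, so content = 480 − 100.8 = 379.2 mm.
Subtracting 5 column gaps of 6 leaves 349.2 for 6 columns, so c = 58.2 mm.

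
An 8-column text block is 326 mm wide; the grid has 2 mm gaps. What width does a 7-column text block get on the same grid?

8 columns + 7 gaps: 8c + 7·2 = 326.
8c = 326 − 14 = 312, so c = 39 mm.
Span of 7: 7·39 + 6·2 = 273 + 12 = 285 mm.

285 mm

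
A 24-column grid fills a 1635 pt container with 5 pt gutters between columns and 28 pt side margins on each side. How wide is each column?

61 pt

Take off 56 pt of margins, leaving 1579 pt.
Subtracting 23 gutters of 5 leaves 1464 for 24 columns, so c = 61 pt.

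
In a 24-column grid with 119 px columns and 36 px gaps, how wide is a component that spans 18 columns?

Span of 18: 18·119 + 17·36 = 2142 + 612 = 2754 px.

2754 px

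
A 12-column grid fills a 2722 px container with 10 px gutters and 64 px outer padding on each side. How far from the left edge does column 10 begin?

2017 px

Content = 2722 − 2·64 = 2594 px.
12c + 11·10 = 2594 → 12c = 2484 → c = 207 px.
Before column 10: the margin + 9 columns + 9 gutters.
Offset = 64 + 9·(207 + 10) = 64 + 1953 = 2017 px.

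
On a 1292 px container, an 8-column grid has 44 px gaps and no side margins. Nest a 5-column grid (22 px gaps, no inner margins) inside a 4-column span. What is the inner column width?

107.2 px

Subtracting 7 gaps of 44 leaves 984 for 8 columns, so c = 123 px.
4-column span = 4·123 + 3·44 = 624 px.
Subtracting 4 gaps of 22 leaves 536 for 5 columns, so d = 107.2 px.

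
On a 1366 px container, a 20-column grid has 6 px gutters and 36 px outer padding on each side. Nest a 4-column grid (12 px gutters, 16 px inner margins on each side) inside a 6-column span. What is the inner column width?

Subtract both margins: 1366 − 2·36 = 1294 px.
1294 − 19·6 = 1180; ÷20 gives c = 59 px.
6 columns plus 5 gutters: 354 + 30 = 384 px.
Inner content = 384 − 2·16 = 352 px.
4d + 3·12 = 352 → 4d = 316 → d = 79 px.

79 px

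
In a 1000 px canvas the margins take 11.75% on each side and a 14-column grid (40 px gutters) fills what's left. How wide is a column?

Each margin = 11.75% of 1000 = 117.5 px; content = 1000 − 2·117.5 = 765 px.
Subtracting 13 gutters of 40 leaves 245 for 14 columns, so c = 17.5 px.

17.5 px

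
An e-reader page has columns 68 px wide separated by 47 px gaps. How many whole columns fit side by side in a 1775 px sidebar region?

15 columns

15 columns: 15·68 + 14·47 = 1678 px ≤ 1775.
16 columns: 1793 px > 1775. So 15.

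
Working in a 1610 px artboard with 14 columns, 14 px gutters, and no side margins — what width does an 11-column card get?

1262 px

1610 − 13·14 = 1428; ÷14 gives c = 102 px.
11-column span = 11·102 + 10·14 = 1262 px.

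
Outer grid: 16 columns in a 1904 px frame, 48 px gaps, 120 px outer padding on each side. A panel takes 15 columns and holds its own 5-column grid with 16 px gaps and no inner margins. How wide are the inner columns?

Inside the margins: 1904 − 240 = 1664 px.
1664 − 15·48 = 944; ÷16 gives c = 59 px.
15 columns plus 14 gaps: 885 + 672 = 1557 px.
5 columns + 4 gaps: 5d + 4·16 = 1557.
5d = 1557 − 64 = 1493, so d = 298.6 px.

298.6 px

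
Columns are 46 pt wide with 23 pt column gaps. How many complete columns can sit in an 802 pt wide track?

11 columns

11 columns: 11·46 + 10·23 = 736 pt ≤ 802.
12 columns: 805 pt > 802. So 11.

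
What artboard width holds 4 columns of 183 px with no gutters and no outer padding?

732 px

Artboard = 4·183 = 732 = 732 px.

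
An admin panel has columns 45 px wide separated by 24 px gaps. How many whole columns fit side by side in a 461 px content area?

7 columns: 7·45 + 6·24 = 459 px ≤ 461.
8 columns: 528 px > 461. So 7.

7 columns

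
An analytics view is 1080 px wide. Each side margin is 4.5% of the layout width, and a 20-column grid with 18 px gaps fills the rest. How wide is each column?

32.04 px

1080 × (1 − 2·4.5%) = 1080 × 91% = 982.8 px for the columns.
20c + 19·18 = 982.8 → 20c = 640.8 → c = 32.04 px.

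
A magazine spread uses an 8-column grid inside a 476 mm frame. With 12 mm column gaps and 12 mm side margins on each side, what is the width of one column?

46 mm

Content width = 476 − 2·12 = 452 mm.
8 columns + 7 column gaps: 8c + 7·12 = 452.
8c = 452 − 84 = 368, so c = 46 mm.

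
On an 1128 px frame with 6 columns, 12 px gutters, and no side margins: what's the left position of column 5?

760 px

6c + 5·12 = 1128 → 6c = 1068 → c = 178 px.
Before column 5: 4 columns + 4 gutters.
Offset = 4·(178 + 12) = 4·190 = 760 px.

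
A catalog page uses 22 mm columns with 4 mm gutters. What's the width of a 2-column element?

2 columns plus 1 gutter: 44 + 4 = 48 mm.

48 mm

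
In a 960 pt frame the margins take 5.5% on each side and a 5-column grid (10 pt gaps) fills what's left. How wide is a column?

Each margin = 5.5% of 960 = 52.8 pt; content = 960 − 2·52.8 = 854.4 pt.
5c + 4·10 = 854.4 → 5c = 814.4 → c = 162.88 pt.

162.88 pt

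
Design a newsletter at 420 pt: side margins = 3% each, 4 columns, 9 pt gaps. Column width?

Margins: 3% × 420 = 12.6 pt each, so content = 420 − 25.2 = 394.8 pt.
394.8 − 3·9 = 367.8; ÷4 gives c = 91.95 pt.

91.95 pt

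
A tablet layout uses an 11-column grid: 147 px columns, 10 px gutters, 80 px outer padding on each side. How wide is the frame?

Total width: 2·80 + 11·147 + 10·10 = 1877 px.

1877 px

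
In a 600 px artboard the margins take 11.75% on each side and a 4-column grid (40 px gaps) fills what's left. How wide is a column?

84.75 px

600 × (1 − 2·11.75%) = 600 × 76.5% = 459 px for the columns.
459 − 3·40 = 339; ÷4 gives c = 84.75 px.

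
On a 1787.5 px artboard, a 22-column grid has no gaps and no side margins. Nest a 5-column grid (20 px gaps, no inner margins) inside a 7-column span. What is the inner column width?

97.75 px

With no gaps, each column is 1787.5/22 = 81.25 px.
With no gaps, 7 columns span 7·81.25 = 568.75 px.
568.75 − 4·20 = 488.75; ÷5 gives d = 97.75 px.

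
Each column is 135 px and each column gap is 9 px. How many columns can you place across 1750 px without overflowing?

12 columns

k columns need k·135 + (k−1)·9 = k·144 − 9.
k·144 − 9 ≤ 1750 → k ≤ 1759 / 144 ≈ 12.22, so k = 12.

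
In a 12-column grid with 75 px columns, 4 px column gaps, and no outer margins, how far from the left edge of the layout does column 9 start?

Before column 9: 8 columns + 8 column gaps.
Offset = 8·(75 + 4) = 8·79 = 632 px.

632 px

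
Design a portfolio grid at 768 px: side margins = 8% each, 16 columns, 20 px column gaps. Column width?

Margins: 8% × 768 = 61.44 px each, so content = 768 − 122.88 = 645.12 px.
16 columns + 15 column gaps: 16c + 15·20 = 645.12.
16c = 645.12 − 300 = 345.12, so c = 21.57 px.

21.57 px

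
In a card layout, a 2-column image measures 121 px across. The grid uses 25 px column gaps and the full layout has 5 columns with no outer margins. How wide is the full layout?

340 px

2c + 1·25 = 121 → 2c = 96 → c = 48 px.
Summing: 240 + 100 = 340 px.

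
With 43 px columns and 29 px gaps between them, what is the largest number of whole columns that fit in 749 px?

k columns need k·43 + (k−1)·29 = k·72 − 29.
k·72 − 29 ≤ 749 → k ≤ 778 / 72 ≈ 10.81, so k = 10.

10 columns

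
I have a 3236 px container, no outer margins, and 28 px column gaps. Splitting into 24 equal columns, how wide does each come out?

108 px

24c + 23·28 = 3236 → 24c = 2592 → c = 108 px.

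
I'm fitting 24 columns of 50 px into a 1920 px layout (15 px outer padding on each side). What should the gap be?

Content width = 1920 − 2·15 = 1890 px.
24 columns take 24·50 = 1200 px; remaining 690 splits into 23 gaps.
g = 690 / 23 = 30 px.

30 px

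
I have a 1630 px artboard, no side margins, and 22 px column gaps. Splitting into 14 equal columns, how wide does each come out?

14c + 13·22 = 1630 → 14c = 1344 → c = 96 px.

96 px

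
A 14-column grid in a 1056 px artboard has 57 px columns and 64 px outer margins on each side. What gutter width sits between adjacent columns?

Subtract both margins: 1056 − 2·64 = 928 px.
14 columns take 14·57 = 798 px; remaining 130 splits into 13 gutters.
g = 130 / 13 = 10 px.

10 px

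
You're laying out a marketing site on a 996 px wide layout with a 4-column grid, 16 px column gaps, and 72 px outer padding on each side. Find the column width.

201 px

Content width = 996 − 2·72 = 852 px.
Subtracting 3 column gaps of 16 leaves 804 for 4 columns, so c = 201 px.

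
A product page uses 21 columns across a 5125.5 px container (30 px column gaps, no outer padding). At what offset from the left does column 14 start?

3191.5 px

Subtracting 20 column gaps of 30 leaves 4525.5 for 21 columns, so c = 215.5 px.
Each column+gutter stride is 245.5 px; with no margin, 13 of them is 3191.5 px.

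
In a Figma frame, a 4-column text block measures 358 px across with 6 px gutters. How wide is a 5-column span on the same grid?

449 px

4 columns + 3 gutters: 4c + 3·6 = 358.
4c = 358 − 18 = 340, so c = 85 px.
Span of 5: 5·85 + 4·6 = 425 + 24 = 449 px.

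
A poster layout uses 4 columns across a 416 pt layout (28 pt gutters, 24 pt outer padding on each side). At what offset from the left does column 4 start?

321 pt

Take off 48 pt of margins, leaving 368 pt.
368 − 3·28 = 284; ÷4 gives c = 71 pt.
Before column 4: the margin + 3 columns + 3 gutters.
Offset = 24 + 3·(71 + 28) = 24 + 297 = 321 pt.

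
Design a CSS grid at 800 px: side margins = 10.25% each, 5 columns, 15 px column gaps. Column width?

Each margin = 10.25% of 800 = 82 px; content = 800 − 2·82 = 636 px.
636 − 4·15 = 576; ÷5 gives c = 115.2 px.

115.2 px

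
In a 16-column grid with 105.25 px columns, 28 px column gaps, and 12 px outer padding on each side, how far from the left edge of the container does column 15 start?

1877.5 px

Column 15 starts at margin + 14·(column + gutter) = 12 + 14·133.25 = 1877.5 px.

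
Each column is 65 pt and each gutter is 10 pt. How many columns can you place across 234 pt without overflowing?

k columns need k·65 + (k−1)·10 = k·75 − 10.
k·75 − 10 ≤ 234 → k ≤ 244 / 75 ≈ 3.25, so k = 3.

3 columns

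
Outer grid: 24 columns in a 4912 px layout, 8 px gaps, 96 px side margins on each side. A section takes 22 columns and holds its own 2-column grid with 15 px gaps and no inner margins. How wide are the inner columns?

Inside the margins: 4912 − 192 = 4720 px.
24c + 23·8 = 4720 → 24c = 4536 → c = 189 px.
22-column span = 22·189 + 21·8 = 4326 px.
2d + 1·15 = 4326 → 2d = 4311 → d = 2155.5 px.

2155.5 px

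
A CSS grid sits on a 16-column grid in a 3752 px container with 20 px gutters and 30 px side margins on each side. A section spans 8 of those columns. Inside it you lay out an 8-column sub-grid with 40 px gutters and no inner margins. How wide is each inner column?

194.5 px

Take off 60 px of margins, leaving 3692 px.
3692 − 15·20 = 3392; ÷16 gives c = 212 px.
8-column span = 8·212 + 7·20 = 1836 px.
8 columns + 7 gutters: 8d + 7·40 = 1836.
8d = 1836 − 280 = 1556, so d = 194.5 px.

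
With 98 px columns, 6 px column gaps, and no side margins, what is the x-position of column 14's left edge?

No margin, so column 14 starts at 13·(column + gutter) = 13·104 = 1352 px.

1352 px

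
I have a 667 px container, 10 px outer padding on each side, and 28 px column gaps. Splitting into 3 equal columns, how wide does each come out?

197 px

Inside the margins: 667 − 20 = 647 px.
647 − 2·28 = 591; ÷3 gives c = 197 px.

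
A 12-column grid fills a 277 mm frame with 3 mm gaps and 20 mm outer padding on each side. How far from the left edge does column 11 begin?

Subtract both margins: 277 − 2·20 = 237 mm.
Subtracting 11 gaps of 3 leaves 204 for 12 columns, so c = 17 mm.
Column 11 starts at margin + 10·(column + gutter) = 20 + 10·20 = 220 mm.

220 mm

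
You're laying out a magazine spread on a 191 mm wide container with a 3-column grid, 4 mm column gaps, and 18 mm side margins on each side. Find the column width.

Content width = 191 − 2·18 = 155 mm.
3 columns + 2 column gaps: 3c + 2·4 = 155.
3c = 155 − 8 = 147, so c = 49 mm.

49 mm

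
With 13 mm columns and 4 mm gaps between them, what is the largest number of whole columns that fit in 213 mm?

12 columns

k columns need k·13 + (k−1)·4 = k·17 − 4.
k·17 − 4 ≤ 213 → k ≤ 217 / 17 ≈ 12.76, so k = 12.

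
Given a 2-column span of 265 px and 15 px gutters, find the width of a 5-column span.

2c + 1·15 = 265 → 2c = 250 → c = 125 px.
5 columns plus 4 gutters: 625 + 60 = 685 px.

685 px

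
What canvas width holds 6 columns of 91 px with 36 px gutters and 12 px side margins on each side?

750 px

Adding margins, columns and gutters: 24 + 546 + 180 = 750 px.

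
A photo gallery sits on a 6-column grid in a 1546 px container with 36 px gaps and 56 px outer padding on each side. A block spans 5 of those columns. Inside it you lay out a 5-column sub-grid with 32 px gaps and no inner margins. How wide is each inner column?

Take off 112 px of margins, leaving 1434 px.
Subtracting 5 gaps of 36 leaves 1254 for 6 columns, so c = 209 px.
5-column span = 5·209 + 4·36 = 1189 px.
Subtracting 4 gaps of 32 leaves 1061 for 5 columns, so d = 212.2 px.

212.2 px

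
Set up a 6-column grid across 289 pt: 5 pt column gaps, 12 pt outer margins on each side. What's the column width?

Take off 24 pt of margins, leaving 265 pt.
6c + 5·5 = 265 → 6c = 240 → c = 40 pt.

40 pt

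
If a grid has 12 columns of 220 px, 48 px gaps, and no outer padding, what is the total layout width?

3168 px

Summing: 2640 + 528 = 3168 px.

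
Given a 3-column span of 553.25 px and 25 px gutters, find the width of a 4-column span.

553.25 − 2·25 = 503.25; ÷3 gives c = 167.75 px.
4 columns plus 3 gutters: 671 + 75 = 746 px.

746 px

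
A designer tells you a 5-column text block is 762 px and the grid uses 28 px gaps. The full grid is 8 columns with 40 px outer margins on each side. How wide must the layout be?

762 − 4·28 = 650; ÷5 gives c = 130 px.
Adding margins, columns and gutters: 80 + 1040 + 196 = 1316 px.

1316 px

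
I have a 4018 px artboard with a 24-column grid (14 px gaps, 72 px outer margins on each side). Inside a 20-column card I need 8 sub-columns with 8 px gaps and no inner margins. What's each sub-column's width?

396.25 px

Inside the margins: 4018 − 144 = 3874 px.
Subtracting 23 gaps of 14 leaves 3552 for 24 columns, so c = 148 px.
20 columns plus 19 gaps: 2960 + 266 = 3226 px.
3226 − 7·8 = 3170; ÷8 gives d = 396.25 px.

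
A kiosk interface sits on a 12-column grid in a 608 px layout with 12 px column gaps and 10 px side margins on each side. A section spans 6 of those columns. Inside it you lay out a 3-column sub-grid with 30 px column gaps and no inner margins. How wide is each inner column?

76 px

Take off 20 px of margins, leaving 588 px.
Subtracting 11 column gaps of 12 leaves 456 for 12 columns, so c = 38 px.
6-column span = 6·38 + 5·12 = 288 px.
288 − 2·30 = 228; ÷3 gives d = 76 px.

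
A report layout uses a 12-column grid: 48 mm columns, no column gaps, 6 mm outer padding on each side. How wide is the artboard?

Artboard = 2·6 + 12·48 = 12 + 576 = 588 mm.

588 mm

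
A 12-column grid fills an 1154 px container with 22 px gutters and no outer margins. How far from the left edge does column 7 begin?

1154 − 11·22 = 912; ÷12 gives c = 76 px.
Before column 7: 6 columns + 6 gutters.
Offset = 6·(76 + 22) = 6·98 = 588 px.

588 px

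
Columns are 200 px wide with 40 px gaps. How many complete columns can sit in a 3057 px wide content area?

12 columns

k columns need k·200 + (k−1)·40 = k·240 − 40.
k·240 − 40 ≤ 3057 → k ≤ 3097 / 240 ≈ 12.90, so k = 12.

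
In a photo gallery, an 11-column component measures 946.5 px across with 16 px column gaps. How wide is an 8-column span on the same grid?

684 px

Subtracting 10 column gaps of 16 leaves 786.5 for 11 columns, so c = 71.5 px.
8 columns plus 7 column gaps: 572 + 112 = 684 px.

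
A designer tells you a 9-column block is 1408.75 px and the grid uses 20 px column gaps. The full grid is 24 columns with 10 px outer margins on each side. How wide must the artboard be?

3810 px

9 columns + 8 column gaps: 9c + 8·20 = 1408.75.
9c = 1408.75 − 160 = 1248.75, so c = 138.75 px.
Artboard = 2·10 + 24·138.75 + 23·20 = 20 + 3330 + 460 = 3810 px.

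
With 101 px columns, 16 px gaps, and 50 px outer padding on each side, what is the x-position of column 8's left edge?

Each column+gutter stride is 117 px; 7 of them past the 50 px margin is 50 + 819 = 869 px.

869 px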